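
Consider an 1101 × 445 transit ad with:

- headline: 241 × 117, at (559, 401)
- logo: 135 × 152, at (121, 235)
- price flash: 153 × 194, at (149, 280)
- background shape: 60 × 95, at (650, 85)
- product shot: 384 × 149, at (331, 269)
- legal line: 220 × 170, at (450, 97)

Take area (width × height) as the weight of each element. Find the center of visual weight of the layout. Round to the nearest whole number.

Taking area as weight: headline 241·117 = 28197, logo 135·152 = 20520, price flash 153·194 = 29682, background shape 60·95 = 5700, product shot 384·149 = 57216, legal line 220·170 = 37400. Sum 178715.
x: moment 62141157 / weight 178715 ≈ 347.71
y: moment 43943561 / weight 178715 ≈ 245.89

(348, 246)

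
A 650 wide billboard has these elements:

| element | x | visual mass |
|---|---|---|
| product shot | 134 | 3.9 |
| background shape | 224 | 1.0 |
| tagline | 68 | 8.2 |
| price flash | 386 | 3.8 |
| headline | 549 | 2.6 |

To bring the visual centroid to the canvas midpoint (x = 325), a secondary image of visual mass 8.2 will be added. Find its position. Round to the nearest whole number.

x ≈ 586

With the secondary image, Σw becomes 3.9 + 1.0 + 8.2 + 3.8 + 2.6 + 8.2 = 27.7.
x: need Σw·x = 27.7·325 = 9002.5. Existing = 3.9·134 + 1.0·224 + 8.2·68 + 3.8·386 + 2.6·549 = 4198.4. Remainder 4804.1 / 8.2 ≈ 585.87.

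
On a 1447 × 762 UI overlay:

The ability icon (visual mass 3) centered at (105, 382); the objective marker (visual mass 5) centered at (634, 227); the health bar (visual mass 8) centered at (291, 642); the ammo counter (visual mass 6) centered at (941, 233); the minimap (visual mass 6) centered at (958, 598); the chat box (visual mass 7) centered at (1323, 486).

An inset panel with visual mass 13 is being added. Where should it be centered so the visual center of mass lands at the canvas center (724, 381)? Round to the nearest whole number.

(637, 191)

After adding the inset panel, total weight = 3 + 5 + 8 + 6 + 6 + 7 + 13 = 48.
x: target moment 48×724 = 34752; current 3·105 + 5·634 + 8·291 + 6·941 + 6·958 + 7·1323 = 26468; the inset panel supplies 8284, so x = 8284/13 ≈ 637.23.
y: target moment 48×381 = 18288; current 3·382 + 5·227 + 8·642 + 6·233 + 6·598 + 7·486 = 15805; the inset panel supplies 2483, so y = 2483/13 ≈ 191.00.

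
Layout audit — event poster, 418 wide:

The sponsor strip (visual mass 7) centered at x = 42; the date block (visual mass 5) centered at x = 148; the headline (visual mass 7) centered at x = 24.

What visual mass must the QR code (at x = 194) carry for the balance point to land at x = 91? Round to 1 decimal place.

Fixed elements: Σw = 7 + 5 + 7 = 19, Σw·x = 7·42 + 5·148 + 7·24 = 1202.
For the centroid to hit 91: (1202 + w·194) / (19 + w) = 91.
Solving: w = (91·19 − 1202) / (194 − 91) = 527 / 103 ≈ 5.12.

w ≈ 5.1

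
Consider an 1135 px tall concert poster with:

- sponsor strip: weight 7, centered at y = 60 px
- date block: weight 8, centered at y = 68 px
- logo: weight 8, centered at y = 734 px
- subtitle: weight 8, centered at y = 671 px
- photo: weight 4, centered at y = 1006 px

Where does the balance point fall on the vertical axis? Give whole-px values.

Σw = 7 + 8 + 8 + 8 + 4 = 35.
Σw·y = 7·60 + 8·68 + 8·734 + 8·671 + 4·1006 = 16228, so ȳ = 16228/35 ≈ 463.66.

y ≈ 464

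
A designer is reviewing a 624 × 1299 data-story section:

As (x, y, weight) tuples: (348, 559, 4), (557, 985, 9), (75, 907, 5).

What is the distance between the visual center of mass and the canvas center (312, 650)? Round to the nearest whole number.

≈ 228

Weights sum to 4 + 9 + 5 = 18.
x: (4·348 + 9·557 + 5·75) / 18 = 6780 / 18 ≈ 376.67
y: (4·559 + 9·985 + 5·907) / 18 = 15636 / 18 ≈ 868.67
From (312, 650): dx = 64.67, dy = 218.67, so the distance is √(dx²+dy²) ≈ 228.03.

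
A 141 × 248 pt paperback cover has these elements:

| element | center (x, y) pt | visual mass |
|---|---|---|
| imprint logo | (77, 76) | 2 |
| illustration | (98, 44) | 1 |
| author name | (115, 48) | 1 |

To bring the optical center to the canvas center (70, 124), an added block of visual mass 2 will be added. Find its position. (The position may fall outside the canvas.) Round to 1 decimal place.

With the added block, Σw becomes 2 + 1 + 1 + 2 = 6.
Along x: (367 + 2·x) / 6 = 70 (existing moment 2·77 + 1·98 + 1·115 = 367) ⇒ x = (420 − 367) / 2 ≈ 26.50.
Along y: (244 + 2·y) / 6 = 124 (existing moment 2·76 + 1·44 + 1·48 = 244) ⇒ y = (744 − 244) / 2 ≈ 250.00.

(26.5, 250.0)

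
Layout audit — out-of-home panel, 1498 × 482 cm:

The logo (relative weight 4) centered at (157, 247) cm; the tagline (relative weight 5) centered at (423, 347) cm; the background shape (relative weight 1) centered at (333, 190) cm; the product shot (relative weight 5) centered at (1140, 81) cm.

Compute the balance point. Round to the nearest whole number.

(585, 221)

Weights sum to 4 + 5 + 1 + 5 = 15.
x: (4·157 + 5·423 + 1·333 + 5·1140) / 15 = 8776 / 15 ≈ 585.07
y: (4·247 + 5·347 + 1·190 + 5·81) / 15 = 3318 / 15 ≈ 221.20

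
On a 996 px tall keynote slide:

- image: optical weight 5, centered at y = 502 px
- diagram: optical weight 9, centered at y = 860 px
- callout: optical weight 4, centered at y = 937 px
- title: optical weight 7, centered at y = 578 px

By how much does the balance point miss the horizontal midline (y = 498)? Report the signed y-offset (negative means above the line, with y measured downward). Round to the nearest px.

≈ 224 px

Σw = 5 + 9 + 4 + 7 = 25.
y: (5·502 + 9·860 + 4·937 + 7·578) / 25 = 18044 / 25 ≈ 721.76
Difference: 721.76 − 498 ≈ 223.76.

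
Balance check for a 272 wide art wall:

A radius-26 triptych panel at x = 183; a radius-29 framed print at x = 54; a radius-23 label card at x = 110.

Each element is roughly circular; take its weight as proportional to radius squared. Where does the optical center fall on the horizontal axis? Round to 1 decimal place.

r² weights: triptych panel 26² = 676, framed print 29² = 841, label card 23² = 529. Total = 2046.
x: (676·183 + 841·54 + 529·110) / 2046 = 227312 / 2046 ≈ 111.10

x ≈ 111.1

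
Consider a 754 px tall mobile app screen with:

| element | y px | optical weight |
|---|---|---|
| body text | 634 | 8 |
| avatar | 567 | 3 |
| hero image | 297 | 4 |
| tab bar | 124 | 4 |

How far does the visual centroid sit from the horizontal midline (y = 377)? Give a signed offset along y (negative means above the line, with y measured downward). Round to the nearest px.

Weights sum to 8 + 3 + 4 + 4 = 19.
y: (8·634 + 3·567 + 4·297 + 4·124) / 19 = 8457 / 19 ≈ 445.11
Against y = 377, that's 445.11 − 377 = 68.11.

≈ 68 px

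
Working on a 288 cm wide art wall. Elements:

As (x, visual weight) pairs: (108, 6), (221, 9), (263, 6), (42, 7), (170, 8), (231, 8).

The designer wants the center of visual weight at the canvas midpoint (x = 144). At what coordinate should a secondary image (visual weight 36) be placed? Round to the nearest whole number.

After adding the secondary image, total weight = 6 + 9 + 6 + 7 + 8 + 8 + 36 = 80.
Along x: (7717 + 36·x) / 80 = 144 (existing moment 6·108 + 9·221 + 6·263 + 7·42 + 8·170 + 8·231 = 7717) ⇒ x = (11520 − 7717) / 36 ≈ 105.64.

x ≈ 106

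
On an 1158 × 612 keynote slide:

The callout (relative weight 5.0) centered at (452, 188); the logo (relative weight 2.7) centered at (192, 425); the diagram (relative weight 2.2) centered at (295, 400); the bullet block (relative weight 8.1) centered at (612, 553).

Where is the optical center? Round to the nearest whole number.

(466, 414)

Weights sum to 5.0 + 2.7 + 2.2 + 8.1 = 18.0.
x: (5.0·452 + 2.7·192 + 2.2·295 + 8.1·612) / 18.0 = 8384.6 / 18.0 ≈ 465.81
y: (5.0·188 + 2.7·425 + 2.2·400 + 8.1·553) / 18.0 = 7446.8 / 18.0 ≈ 413.71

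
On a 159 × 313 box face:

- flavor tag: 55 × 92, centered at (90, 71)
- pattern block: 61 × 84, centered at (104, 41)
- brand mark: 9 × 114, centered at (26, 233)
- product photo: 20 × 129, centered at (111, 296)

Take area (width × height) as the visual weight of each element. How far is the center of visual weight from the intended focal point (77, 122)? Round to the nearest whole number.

Taking area as weight: flavor tag 55·92 = 5060, pattern block 61·84 = 5124, brand mark 9·114 = 1026, product photo 20·129 = 2580. Sum 13790.
x: (5060·90 + 5124·104 + 1026·26 + 2580·111) / 13790 = 1301352 / 13790 ≈ 94.37
y: (5060·71 + 5124·41 + 1026·233 + 2580·296) / 13790 = 1572082 / 13790 ≈ 114.00
Offset from (77, 122): Δx ≈ 17.37, Δy ≈ -8.00; distance = √(Δx² + Δy²) ≈ 19.12.

≈ 19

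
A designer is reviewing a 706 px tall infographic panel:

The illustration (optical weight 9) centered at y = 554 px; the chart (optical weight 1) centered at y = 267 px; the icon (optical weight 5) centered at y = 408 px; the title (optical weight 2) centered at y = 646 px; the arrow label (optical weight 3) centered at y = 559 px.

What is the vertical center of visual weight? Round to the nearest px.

y ≈ 513

Total weight = 9 + 1 + 5 + 2 + 3 = 20.
Σw·y = 9·554 + 1·267 + 5·408 + 2·646 + 3·559 = 10262, so ȳ = 10262/20 ≈ 513.10.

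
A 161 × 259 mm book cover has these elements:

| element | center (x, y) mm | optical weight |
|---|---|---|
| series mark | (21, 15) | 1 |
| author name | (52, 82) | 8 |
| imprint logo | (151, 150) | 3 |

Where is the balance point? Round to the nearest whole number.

(74, 93)

Weights sum to 1 + 8 + 3 = 12.
x: (1·21 + 8·52 + 3·151) / 12 = 890 / 12 ≈ 74.17
y: (1·15 + 8·82 + 3·150) / 12 = 1121 / 12 ≈ 93.42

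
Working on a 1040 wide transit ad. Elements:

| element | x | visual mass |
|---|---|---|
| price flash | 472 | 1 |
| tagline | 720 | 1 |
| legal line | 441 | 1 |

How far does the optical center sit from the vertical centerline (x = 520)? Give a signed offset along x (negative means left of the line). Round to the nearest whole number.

≈ 24

Total weight = 1 + 1 + 1 = 3.
x: (1·472 + 1·720 + 1·441) / 3 = 1633 / 3 ≈ 544.33
Difference: 544.33 − 520 ≈ 24.33.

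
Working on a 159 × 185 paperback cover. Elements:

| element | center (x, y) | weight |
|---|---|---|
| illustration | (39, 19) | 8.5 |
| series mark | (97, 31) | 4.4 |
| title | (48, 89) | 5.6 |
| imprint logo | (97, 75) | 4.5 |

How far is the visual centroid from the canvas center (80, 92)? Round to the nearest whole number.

≈ 46

Σw = 8.5 + 4.4 + 5.6 + 4.5 = 23.0.
x: (8.5·39 + 4.4·97 + 5.6·48 + 4.5·97) / 23.0 = 1463.6 / 23.0 ≈ 63.63
y: (8.5·19 + 4.4·31 + 5.6·89 + 4.5·75) / 23.0 = 1133.8 / 23.0 ≈ 49.30
Relative to (80, 92): Δ = (-16.37, -42.70); |Δ| = √(-16.37² + -42.70²) ≈ 45.73.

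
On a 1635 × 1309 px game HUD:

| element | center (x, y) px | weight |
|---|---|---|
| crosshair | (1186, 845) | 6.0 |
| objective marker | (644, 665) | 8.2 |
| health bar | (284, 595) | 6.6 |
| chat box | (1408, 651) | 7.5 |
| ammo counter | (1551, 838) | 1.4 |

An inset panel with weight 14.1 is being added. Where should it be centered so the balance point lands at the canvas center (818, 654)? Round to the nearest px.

New total weight: (6.0 + 8.2 + 6.6 + 7.5 + 1.4) + 14.1 = 43.8.
x: target moment 43.8×818 = 35828.4; current 6.0·1186 + 8.2·644 + 6.6·284 + 7.5·1408 + 1.4·1551 = 27002.6; the inset panel supplies 8825.8, so x = 8825.8/14.1 ≈ 625.94.
y: target moment 43.8×654 = 28645.2; current 6.0·845 + 8.2·665 + 6.6·595 + 7.5·651 + 1.4·838 = 20505.7; the inset panel supplies 8139.5, so y = 8139.5/14.1 ≈ 577.27.

(626, 577)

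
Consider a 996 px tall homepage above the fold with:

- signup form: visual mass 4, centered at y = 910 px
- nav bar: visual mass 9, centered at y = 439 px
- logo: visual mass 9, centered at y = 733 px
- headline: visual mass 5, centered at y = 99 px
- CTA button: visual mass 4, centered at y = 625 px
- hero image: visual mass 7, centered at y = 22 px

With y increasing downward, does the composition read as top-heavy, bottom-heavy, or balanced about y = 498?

top-heavy

Weights sum to 4 + 9 + 9 + 5 + 4 + 7 = 38.
y: moment 17337 / weight 38 ≈ 456.24
456.2 lies above (smaller y than) the midline 498, so the layout is top-heavy.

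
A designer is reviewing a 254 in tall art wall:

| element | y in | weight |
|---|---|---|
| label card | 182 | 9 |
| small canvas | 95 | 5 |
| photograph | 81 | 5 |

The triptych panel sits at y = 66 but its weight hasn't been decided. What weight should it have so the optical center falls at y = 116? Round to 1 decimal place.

Existing Σw = 19 (9 + 5 + 5); existing moment 9·182 + 5·95 + 5·81 = 2518.
For the centroid to hit 116: (2518 + w·66) / (19 + w) = 116.
So w = (116·19 − 2518)/(66 − 116) = -314/-50 ≈ 6.28.

w ≈ 6.3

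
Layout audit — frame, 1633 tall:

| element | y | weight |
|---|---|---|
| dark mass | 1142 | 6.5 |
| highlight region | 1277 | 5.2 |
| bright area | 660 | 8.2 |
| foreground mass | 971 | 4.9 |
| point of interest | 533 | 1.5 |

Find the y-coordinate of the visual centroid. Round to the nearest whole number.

y ≈ 952

Σw = 6.5 + 5.2 + 8.2 + 4.9 + 1.5 = 26.3.
y-moment: 6.5·1142 + 5.2·1277 + 8.2·660 + 4.9·971 + 1.5·533 = 25032.8; centroid 25032.8/26.3 ≈ 951.82.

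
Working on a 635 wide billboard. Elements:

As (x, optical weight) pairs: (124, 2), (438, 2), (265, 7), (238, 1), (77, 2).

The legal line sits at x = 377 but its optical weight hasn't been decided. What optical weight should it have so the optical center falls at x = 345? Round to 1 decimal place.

w ≈ 45.6

Existing Σw = 14 (2 + 2 + 7 + 1 + 2); existing moment 2·124 + 2·438 + 7·265 + 1·238 + 2·77 = 3371.
For the centroid to hit 345: (3371 + w·377) / (14 + w) = 345.
Solving: w = (345·14 − 3371) / (377 − 345) = 1459 / 32 ≈ 45.59.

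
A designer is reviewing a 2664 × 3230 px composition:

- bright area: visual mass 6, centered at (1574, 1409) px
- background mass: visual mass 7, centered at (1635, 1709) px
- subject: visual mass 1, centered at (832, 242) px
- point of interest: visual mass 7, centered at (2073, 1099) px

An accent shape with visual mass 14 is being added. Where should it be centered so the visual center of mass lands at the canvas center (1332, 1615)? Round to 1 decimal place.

New total weight: (6 + 7 + 1 + 7) + 14 = 35.
x: target moment 35×1332 = 46620; current 6·1574 + 7·1635 + 1·832 + 7·2073 = 36232; the accent shape supplies 10388, so x = 10388/14 ≈ 742.00.
y: target moment 35×1615 = 56525; current 6·1409 + 7·1709 + 1·242 + 7·1099 = 28352; the accent shape supplies 28173, so y = 28173/14 ≈ 2012.36.

(742.0, 2012.4)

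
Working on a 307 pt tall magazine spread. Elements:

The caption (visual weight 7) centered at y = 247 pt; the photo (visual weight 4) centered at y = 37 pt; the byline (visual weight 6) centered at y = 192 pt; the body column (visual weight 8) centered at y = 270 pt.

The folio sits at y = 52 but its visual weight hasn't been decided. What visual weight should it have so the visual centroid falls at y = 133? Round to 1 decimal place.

Fixed elements: Σw = 7 + 4 + 6 + 8 = 25, Σw·y = 7·247 + 4·37 + 6·192 + 8·270 = 5189.
Balance at y = 133 requires (5189 + w·52) / (25 + w) = 133.
Solving: w = (133·25 − 5189) / (52 − 133) = -1864 / -81 ≈ 23.01.

w ≈ 23.0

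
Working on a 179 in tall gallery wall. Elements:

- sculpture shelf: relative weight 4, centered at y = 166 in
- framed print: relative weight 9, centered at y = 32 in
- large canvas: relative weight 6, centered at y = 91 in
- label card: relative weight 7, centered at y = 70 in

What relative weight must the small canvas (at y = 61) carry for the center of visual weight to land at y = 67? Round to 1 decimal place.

Known weights sum to 4 + 9 + 6 + 7 = 26; their moment is 4·166 + 9·32 + 6·91 + 7·70 = 1988.
Balance at y = 67 requires (1988 + w·61) / (26 + w) = 67.
So w = (67·26 − 1988)/(61 − 67) = -246/-6 ≈ 41.00.

w ≈ 41.0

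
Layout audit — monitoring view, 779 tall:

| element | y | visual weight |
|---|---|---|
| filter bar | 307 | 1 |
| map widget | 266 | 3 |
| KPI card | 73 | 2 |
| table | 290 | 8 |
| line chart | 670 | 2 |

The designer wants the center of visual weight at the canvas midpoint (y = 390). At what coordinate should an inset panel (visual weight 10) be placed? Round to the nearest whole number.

New total weight: (1 + 3 + 2 + 8 + 2) + 10 = 26.
y: need Σw·y = 26·390 = 10140. Existing = 1·307 + 3·266 + 2·73 + 8·290 + 2·670 = 4911. Remainder 5229 / 10 ≈ 522.90.

y ≈ 523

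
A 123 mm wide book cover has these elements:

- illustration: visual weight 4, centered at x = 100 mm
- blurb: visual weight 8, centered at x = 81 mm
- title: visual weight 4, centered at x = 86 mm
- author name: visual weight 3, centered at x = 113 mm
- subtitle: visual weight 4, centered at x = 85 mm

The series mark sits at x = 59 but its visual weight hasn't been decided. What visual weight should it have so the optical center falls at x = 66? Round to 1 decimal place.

w ≈ 79.0

Known weights sum to 4 + 8 + 4 + 3 + 4 = 23; their moment is 4·100 + 8·81 + 4·86 + 3·113 + 4·85 = 2071.
Balance at x = 66 requires (2071 + w·59) / (23 + w) = 66.
So w = (66·23 − 2071)/(59 − 66) = -553/-7 ≈ 79.00.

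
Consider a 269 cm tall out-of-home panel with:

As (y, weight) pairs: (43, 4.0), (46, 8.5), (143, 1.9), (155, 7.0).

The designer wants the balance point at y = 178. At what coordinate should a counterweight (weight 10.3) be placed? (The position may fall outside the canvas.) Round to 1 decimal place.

y ≈ 361.4

New total weight: (4.0 + 8.5 + 1.9 + 7.0) + 10.3 = 31.7.
y: need Σw·y = 31.7·178 = 5642.6. Existing = 4.0·43 + 8.5·46 + 1.9·143 + 7.0·155 = 1919.7. Remainder 3722.9 / 10.3 ≈ 361.45.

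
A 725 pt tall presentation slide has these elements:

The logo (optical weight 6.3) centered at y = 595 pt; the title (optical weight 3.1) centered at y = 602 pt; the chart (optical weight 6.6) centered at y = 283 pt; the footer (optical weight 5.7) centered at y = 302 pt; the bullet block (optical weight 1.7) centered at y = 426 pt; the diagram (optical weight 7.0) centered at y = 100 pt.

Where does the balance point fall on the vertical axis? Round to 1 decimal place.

Σw = 6.3 + 3.1 + 6.6 + 5.7 + 1.7 + 7.0 = 30.4.
Σw·y = 6.3·595 + 3.1·602 + 6.6·283 + 5.7·302 + 1.7·426 + 7.0·100 = 10628.1, so ȳ = 10628.1/30.4 ≈ 349.61.

y ≈ 349.6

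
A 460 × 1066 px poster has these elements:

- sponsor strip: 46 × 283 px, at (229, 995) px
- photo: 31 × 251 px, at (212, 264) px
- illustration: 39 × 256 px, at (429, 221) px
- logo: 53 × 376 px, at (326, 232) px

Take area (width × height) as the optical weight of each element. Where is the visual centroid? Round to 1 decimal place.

Taking area as weight: sponsor strip 46·283 = 13018, photo 31·251 = 7781, illustration 39·256 = 9984, logo 53·376 = 19928. Sum 50711.
x: (13018·229 + 7781·212 + 9984·429 + 19928·326) / 50711 = 15410358 / 50711 ≈ 303.89
y: (13018·995 + 7781·264 + 9984·221 + 19928·232) / 50711 = 21836854 / 50711 ≈ 430.61

(303.9, 430.6)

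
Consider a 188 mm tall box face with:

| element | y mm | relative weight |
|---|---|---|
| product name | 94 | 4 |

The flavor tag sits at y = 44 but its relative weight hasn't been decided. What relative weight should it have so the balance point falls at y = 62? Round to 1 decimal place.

Known: weight 4 with moment 4·94 = 376.
Set Σw·y/Σw = 62: (376 + 44w) = 62·(4 + w).
So w = (62·4 − 376)/(44 − 62) = -128/-18 ≈ 7.11.

w ≈ 7.1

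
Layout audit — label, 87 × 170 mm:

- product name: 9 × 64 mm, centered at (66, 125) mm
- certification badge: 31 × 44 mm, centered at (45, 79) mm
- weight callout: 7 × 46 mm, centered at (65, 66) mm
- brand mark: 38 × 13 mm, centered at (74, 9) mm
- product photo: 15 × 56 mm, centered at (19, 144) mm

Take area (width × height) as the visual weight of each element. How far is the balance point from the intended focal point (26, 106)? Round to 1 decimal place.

≈ 26.8 mm

Taking area as weight: product name 9·64 = 576, certification badge 31·44 = 1364, weight callout 7·46 = 322, brand mark 38·13 = 494, product photo 15·56 = 840. Sum 3596.
Σw·x = 576·66 + 1364·45 + 322·65 + 494·74 + 840·19 = 172842, so x̄ = 172842/3596 ≈ 48.07.
Σw·y = 576·125 + 1364·79 + 322·66 + 494·9 + 840·144 = 326414, so ȳ = 326414/3596 ≈ 90.77.
From (26, 106): dx = 22.07, dy = -15.23, so the distance is √(dx²+dy²) ≈ 26.81.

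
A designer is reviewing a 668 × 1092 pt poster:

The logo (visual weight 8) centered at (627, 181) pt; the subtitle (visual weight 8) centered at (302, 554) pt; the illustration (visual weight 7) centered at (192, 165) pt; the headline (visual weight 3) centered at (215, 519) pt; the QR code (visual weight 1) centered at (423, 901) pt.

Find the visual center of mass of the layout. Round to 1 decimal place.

(364.6, 351.6)

Weights sum to 8 + 8 + 7 + 3 + 1 = 27.
Σw·x = 8·627 + 8·302 + 7·192 + 3·215 + 1·423 = 9844, so x̄ = 9844/27 ≈ 364.59.
Σw·y = 8·181 + 8·554 + 7·165 + 3·519 + 1·901 = 9493, so ȳ = 9493/27 ≈ 351.59.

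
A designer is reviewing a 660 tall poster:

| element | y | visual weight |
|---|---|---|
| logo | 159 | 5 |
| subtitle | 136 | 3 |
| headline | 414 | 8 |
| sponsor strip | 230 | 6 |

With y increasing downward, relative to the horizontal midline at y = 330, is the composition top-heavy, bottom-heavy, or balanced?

top-heavy

Total weight = 5 + 3 + 8 + 6 = 22.
y-moment: 5·159 + 3·136 + 8·414 + 6·230 = 5895; centroid 5895/22 ≈ 267.95.
268.0 vs midline 330 → top-heavy.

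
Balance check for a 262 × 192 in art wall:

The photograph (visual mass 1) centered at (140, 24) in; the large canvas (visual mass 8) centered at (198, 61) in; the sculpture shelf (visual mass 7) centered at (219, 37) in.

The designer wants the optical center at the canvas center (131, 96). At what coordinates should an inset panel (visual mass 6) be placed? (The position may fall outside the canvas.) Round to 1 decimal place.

With the inset panel, Σw becomes 1 + 8 + 7 + 6 = 22.
Along x: (3257 + 6·x) / 22 = 131 (existing moment 1·140 + 8·198 + 7·219 = 3257) ⇒ x = (2882 − 3257) / 6 ≈ -62.50.
Along y: (771 + 6·y) / 22 = 96 (existing moment 1·24 + 8·61 + 7·37 = 771) ⇒ y = (2112 − 771) / 6 ≈ 223.50.

(-62.5, 223.5)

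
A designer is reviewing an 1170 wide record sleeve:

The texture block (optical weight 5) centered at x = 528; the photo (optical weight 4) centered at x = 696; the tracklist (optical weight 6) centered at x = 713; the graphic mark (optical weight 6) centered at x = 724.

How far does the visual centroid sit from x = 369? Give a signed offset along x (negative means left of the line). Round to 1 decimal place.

≈ 299.9

Weights sum to 5 + 4 + 6 + 6 = 21.
x: (5·528 + 4·696 + 6·713 + 6·724) / 21 = 14046 / 21 ≈ 668.86
Difference: 668.86 − 369 ≈ 299.86.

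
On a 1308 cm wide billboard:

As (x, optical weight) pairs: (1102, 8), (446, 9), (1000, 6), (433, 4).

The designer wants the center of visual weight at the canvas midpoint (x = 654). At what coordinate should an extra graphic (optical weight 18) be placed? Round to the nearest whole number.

x ≈ 493

After adding the extra graphic, total weight = 8 + 9 + 6 + 4 + 18 = 45.
x: need Σw·x = 45·654 = 29430. Existing = 8·1102 + 9·446 + 6·1000 + 4·433 = 20562. Remainder 8868 / 18 ≈ 492.67.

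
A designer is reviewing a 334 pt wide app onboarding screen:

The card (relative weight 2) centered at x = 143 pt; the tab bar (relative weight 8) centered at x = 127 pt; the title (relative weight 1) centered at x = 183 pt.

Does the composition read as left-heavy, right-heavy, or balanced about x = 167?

Total weight = 2 + 8 + 1 = 11.
x: (2·143 + 8·127 + 1·183) / 11 = 1485 / 11 ≈ 135.00
Since 135.0 is left of 167, the composition reads left-heavy.

left-heavy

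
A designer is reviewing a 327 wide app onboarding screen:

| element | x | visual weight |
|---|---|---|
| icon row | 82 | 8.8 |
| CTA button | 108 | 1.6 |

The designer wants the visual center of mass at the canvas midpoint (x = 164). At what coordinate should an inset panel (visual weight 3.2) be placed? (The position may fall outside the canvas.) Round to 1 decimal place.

x ≈ 417.5

New total weight: (8.8 + 1.6) + 3.2 = 13.6.
x: target moment 13.6×164 = 2230.4; current 8.8·82 + 1.6·108 = 894.4; the inset panel supplies 1336.0, so x = 1336.0/3.2 ≈ 417.50.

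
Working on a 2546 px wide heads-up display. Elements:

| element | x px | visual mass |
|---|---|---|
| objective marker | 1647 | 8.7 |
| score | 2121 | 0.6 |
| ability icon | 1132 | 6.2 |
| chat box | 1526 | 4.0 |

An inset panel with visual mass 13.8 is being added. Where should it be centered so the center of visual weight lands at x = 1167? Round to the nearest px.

x ≈ 735

New total weight: (8.7 + 0.6 + 6.2 + 4.0) + 13.8 = 33.3.
x: need Σw·x = 33.3·1167 = 38861.1. Existing = 8.7·1647 + 0.6·2121 + 6.2·1132 + 4.0·1526 = 28723.9. Remainder 10137.2 / 13.8 ≈ 734.58.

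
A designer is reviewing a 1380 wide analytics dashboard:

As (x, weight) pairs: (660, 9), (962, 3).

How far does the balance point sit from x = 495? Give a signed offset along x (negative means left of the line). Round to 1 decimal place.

Σw = 9 + 3 = 12.
Σw·x = 9·660 + 3·962 = 8826, so x̄ = 8826/12 ≈ 735.50.
Offset from x = 495: 735.50 − 495 ≈ 240.50.

≈ 240.5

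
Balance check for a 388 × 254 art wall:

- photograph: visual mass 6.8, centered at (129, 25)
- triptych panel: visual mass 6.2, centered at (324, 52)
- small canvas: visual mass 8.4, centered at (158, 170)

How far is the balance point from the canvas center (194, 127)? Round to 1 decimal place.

≈ 37.4

Total weight = 6.8 + 6.2 + 8.4 = 21.4.
x: (6.8·129 + 6.2·324 + 8.4·158) / 21.4 = 4213.2 / 21.4 ≈ 196.88
y: (6.8·25 + 6.2·52 + 8.4·170) / 21.4 = 1920.4 / 21.4 ≈ 89.74
Offset from (194, 127): Δx ≈ 2.88, Δy ≈ -37.26; distance = √(Δx² + Δy²) ≈ 37.37.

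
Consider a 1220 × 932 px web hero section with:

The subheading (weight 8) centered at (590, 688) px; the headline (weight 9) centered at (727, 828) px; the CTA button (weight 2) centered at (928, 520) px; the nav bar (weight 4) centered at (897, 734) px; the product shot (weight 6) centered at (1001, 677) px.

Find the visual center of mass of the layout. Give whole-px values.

Total weight = 8 + 9 + 2 + 4 + 6 = 29.
Σw·x = 8·590 + 9·727 + 2·928 + 4·897 + 6·1001 = 22713, so x̄ = 22713/29 ≈ 783.21.
Σw·y = 8·688 + 9·828 + 2·520 + 4·734 + 6·677 = 20994, so ȳ = 20994/29 ≈ 723.93.

(783, 724)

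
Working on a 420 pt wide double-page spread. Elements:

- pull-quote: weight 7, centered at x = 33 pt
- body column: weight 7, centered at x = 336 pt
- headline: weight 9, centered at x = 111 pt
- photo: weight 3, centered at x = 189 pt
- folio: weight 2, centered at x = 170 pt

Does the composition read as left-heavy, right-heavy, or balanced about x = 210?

left-heavy

Total weight = 7 + 7 + 9 + 3 + 2 = 28.
x: (7·33 + 7·336 + 9·111 + 3·189 + 2·170) / 28 = 4489 / 28 ≈ 160.32
160.3 lies left of the midline 210, so the layout is left-heavy.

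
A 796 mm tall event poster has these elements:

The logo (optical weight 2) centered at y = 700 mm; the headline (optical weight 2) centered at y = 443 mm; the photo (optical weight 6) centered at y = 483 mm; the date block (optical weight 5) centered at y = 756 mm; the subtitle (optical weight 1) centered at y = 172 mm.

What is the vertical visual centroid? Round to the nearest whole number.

y ≈ 571

Weights sum to 2 + 2 + 6 + 5 + 1 = 16.
y-moment: 2·700 + 2·443 + 6·483 + 5·756 + 1·172 = 9136; centroid 9136/16 ≈ 571.00.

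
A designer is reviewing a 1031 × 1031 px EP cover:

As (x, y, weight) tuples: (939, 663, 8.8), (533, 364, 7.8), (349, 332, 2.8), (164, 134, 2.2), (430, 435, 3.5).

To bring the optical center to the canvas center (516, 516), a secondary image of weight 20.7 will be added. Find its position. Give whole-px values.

After adding the secondary image, total weight = 8.8 + 7.8 + 2.8 + 2.2 + 3.5 + 20.7 = 45.8.
x: need Σw·x = 45.8·516 = 23632.8. Existing = 8.8·939 + 7.8·533 + 2.8·349 + 2.2·164 + 3.5·430 = 15263.6. Remainder 8369.2 / 20.7 ≈ 404.31.
y: need Σw·y = 45.8·516 = 23632.8. Existing = 8.8·663 + 7.8·364 + 2.8·332 + 2.2·134 + 3.5·435 = 11420.5. Remainder 12212.3 / 20.7 ≈ 589.97.

(404, 590)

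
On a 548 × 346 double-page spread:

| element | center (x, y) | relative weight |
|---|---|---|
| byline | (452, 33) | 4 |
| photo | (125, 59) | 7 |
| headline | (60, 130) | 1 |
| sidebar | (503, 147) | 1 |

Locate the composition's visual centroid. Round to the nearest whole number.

(250, 63)

Total weight = 4 + 7 + 1 + 1 = 13.
x-moment: 4·452 + 7·125 + 1·60 + 1·503 = 3246; centroid 3246/13 ≈ 249.69.
y-moment: 4·33 + 7·59 + 1·130 + 1·147 = 822; centroid 822/13 ≈ 63.23.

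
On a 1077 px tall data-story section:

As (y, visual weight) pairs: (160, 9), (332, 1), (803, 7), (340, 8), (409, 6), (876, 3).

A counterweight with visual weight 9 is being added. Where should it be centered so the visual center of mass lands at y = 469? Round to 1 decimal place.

With the counterweight, Σw becomes 9 + 1 + 7 + 8 + 6 + 3 + 9 = 43.
y: target moment 43×469 = 20167; current 9·160 + 1·332 + 7·803 + 8·340 + 6·409 + 3·876 = 15195; the counterweight supplies 4972, so y = 4972/9 ≈ 552.44.

y ≈ 552.4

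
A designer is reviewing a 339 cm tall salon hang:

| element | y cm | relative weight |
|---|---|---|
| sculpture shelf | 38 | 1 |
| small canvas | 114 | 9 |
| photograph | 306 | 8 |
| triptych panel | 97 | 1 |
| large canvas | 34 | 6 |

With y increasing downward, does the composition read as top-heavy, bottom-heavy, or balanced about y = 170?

Σw = 1 + 9 + 8 + 1 + 6 = 25.
y-moment: 1·38 + 9·114 + 8·306 + 1·97 + 6·34 = 3813; centroid 3813/25 ≈ 152.52.
Since 152.5 is above (smaller y than) 170, the composition reads top-heavy.

top-heavy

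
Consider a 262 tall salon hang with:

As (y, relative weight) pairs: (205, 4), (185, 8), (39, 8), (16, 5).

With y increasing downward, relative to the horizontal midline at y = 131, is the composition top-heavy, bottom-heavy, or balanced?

top-heavy

Weights sum to 4 + 8 + 8 + 5 = 25.
y-moment: 4·205 + 8·185 + 8·39 + 5·16 = 2692; centroid 2692/25 ≈ 107.68.
107.7 vs midline 131 → top-heavy.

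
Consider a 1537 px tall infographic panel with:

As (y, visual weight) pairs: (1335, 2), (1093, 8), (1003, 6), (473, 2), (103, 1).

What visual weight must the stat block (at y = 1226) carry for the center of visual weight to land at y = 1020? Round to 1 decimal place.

Fixed elements: Σw = 2 + 8 + 6 + 2 + 1 = 19, Σw·y = 2·1335 + 8·1093 + 6·1003 + 2·473 + 1·103 = 18481.
Balance at y = 1020 requires (18481 + w·1226) / (19 + w) = 1020.
Rearranging, w·(1226 − 1020) = 1020·19 − 18481 = 899, so w ≈ 899/206 = 4.36.

w ≈ 4.4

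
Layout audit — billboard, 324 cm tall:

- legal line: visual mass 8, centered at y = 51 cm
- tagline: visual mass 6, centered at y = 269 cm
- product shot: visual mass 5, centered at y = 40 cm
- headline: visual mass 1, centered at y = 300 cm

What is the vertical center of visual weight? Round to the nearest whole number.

y ≈ 126

Weights sum to 8 + 6 + 5 + 1 = 20.
y-moment: 8·51 + 6·269 + 5·40 + 1·300 = 2522; centroid 2522/20 ≈ 126.10.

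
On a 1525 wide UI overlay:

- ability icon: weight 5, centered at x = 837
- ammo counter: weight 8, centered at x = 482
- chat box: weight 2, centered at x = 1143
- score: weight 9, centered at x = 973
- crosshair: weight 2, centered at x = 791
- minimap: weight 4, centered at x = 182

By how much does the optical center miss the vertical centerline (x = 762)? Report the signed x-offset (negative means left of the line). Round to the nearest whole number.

≈ -49

Total weight = 5 + 8 + 2 + 9 + 2 + 4 = 30.
x: moment 21394 / weight 30 ≈ 713.13
Difference: 713.13 − 762 ≈ -48.87.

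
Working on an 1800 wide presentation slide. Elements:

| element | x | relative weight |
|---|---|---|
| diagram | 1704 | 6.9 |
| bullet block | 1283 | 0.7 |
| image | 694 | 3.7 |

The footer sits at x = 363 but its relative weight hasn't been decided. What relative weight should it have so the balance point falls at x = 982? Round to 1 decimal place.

Fixed elements: Σw = 6.9 + 0.7 + 3.7 = 11.3, Σw·x = 6.9·1704 + 0.7·1283 + 3.7·694 = 15223.5.
Set Σw·x/Σw = 982: (15223.5 + 363w) = 982·(11.3 + w).
Solving: w = (982·11.3 − 15223.5) / (363 − 982) = -4126.9 / -619 ≈ 6.67.

w ≈ 6.7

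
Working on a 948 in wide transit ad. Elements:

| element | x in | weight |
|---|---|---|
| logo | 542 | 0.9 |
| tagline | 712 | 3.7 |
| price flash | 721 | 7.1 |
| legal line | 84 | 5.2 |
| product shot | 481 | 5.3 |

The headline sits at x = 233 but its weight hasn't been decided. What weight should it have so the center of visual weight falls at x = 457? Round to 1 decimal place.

Known weights sum to 0.9 + 3.7 + 7.1 + 5.2 + 5.3 = 22.2; their moment is 0.9·542 + 3.7·712 + 7.1·721 + 5.2·84 + 5.3·481 = 11227.4.
Balance at x = 457 requires (11227.4 + w·233) / (22.2 + w) = 457.
Solving: w = (457·22.2 − 11227.4) / (233 − 457) = -1082.0 / -224 ≈ 4.83.

w ≈ 4.8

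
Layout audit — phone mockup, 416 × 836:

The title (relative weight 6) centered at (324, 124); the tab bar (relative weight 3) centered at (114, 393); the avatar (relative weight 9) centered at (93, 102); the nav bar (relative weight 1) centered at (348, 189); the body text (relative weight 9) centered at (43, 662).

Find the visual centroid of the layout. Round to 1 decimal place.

(137.8, 321.0)

Σw = 6 + 3 + 9 + 1 + 9 = 28.
x-moment: 6·324 + 3·114 + 9·93 + 1·348 + 9·43 = 3858; centroid 3858/28 ≈ 137.79.
y-moment: 6·124 + 3·393 + 9·102 + 1·189 + 9·662 = 8988; centroid 8988/28 ≈ 321.00.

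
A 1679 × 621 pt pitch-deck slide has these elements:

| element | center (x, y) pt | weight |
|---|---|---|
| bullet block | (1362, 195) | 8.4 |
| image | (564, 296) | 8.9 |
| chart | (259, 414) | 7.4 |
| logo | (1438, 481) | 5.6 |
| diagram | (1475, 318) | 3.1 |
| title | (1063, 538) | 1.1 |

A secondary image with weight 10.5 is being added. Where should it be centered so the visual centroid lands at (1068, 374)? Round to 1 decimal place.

After adding the secondary image, total weight = 8.4 + 8.9 + 7.4 + 5.6 + 3.1 + 1.1 + 10.5 = 45.0.
Along x: (32171.6 + 10.5·x) / 45.0 = 1068 (existing moment 8.4·1362 + 8.9·564 + 7.4·259 + 5.6·1438 + 3.1·1475 + 1.1·1063 = 32171.6) ⇒ x = (48060.0 − 32171.6) / 10.5 ≈ 1513.18.
Along y: (11607.2 + 10.5·y) / 45.0 = 374 (existing moment 8.4·195 + 8.9·296 + 7.4·414 + 5.6·481 + 3.1·318 + 1.1·538 = 11607.2) ⇒ y = (16830.0 − 11607.2) / 10.5 ≈ 497.41.

(1513.2, 497.4)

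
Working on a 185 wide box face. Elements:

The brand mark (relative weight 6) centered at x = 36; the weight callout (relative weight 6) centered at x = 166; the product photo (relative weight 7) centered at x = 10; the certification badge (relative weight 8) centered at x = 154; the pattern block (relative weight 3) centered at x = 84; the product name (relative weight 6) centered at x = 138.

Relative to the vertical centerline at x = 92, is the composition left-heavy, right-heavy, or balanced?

right-heavy

Σw = 6 + 6 + 7 + 8 + 3 + 6 = 36.
x: (6·36 + 6·166 + 7·10 + 8·154 + 3·84 + 6·138) / 36 = 3594 / 36 ≈ 99.83
Since 99.8 is right of 92, the composition reads right-heavy.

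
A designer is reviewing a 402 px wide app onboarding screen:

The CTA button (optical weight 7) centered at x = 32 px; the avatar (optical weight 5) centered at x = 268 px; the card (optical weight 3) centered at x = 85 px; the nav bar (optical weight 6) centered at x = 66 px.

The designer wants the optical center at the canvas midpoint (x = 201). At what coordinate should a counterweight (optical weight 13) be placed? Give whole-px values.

x ≈ 355

With the counterweight, Σw becomes 7 + 5 + 3 + 6 + 13 = 34.
Along x: (2215 + 13·x) / 34 = 201 (existing moment 7·32 + 5·268 + 3·85 + 6·66 = 2215) ⇒ x = (6834 − 2215) / 13 ≈ 355.31.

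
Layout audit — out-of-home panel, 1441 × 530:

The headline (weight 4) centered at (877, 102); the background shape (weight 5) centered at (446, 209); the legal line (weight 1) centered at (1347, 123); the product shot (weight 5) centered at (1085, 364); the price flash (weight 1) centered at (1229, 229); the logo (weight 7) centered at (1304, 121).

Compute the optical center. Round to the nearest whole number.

(994, 194)

Σw = 4 + 5 + 1 + 5 + 1 + 7 = 23.
x: (4·877 + 5·446 + 1·1347 + 5·1085 + 1·1229 + 7·1304) / 23 = 22867 / 23 ≈ 994.22
y: (4·102 + 5·209 + 1·123 + 5·364 + 1·229 + 7·121) / 23 = 4472 / 23 ≈ 194.43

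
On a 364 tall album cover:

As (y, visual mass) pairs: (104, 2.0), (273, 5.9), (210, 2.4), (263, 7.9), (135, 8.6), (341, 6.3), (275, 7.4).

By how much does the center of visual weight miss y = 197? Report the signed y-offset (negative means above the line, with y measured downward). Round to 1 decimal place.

Σw = 2.0 + 5.9 + 2.4 + 7.9 + 8.6 + 6.3 + 7.4 = 40.5.
y: (2.0·104 + 5.9·273 + 2.4·210 + 7.9·263 + 8.6·135 + 6.3·341 + 7.4·275) / 40.5 = 9744.7 / 40.5 ≈ 240.61
Difference: 240.61 − 197 ≈ 43.61.

≈ 43.6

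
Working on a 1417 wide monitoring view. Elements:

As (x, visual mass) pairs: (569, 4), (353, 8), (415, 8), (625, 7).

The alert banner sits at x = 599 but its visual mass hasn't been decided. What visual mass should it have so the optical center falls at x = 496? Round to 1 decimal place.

Known weights sum to 4 + 8 + 8 + 7 = 27; their moment is 4·569 + 8·353 + 8·415 + 7·625 = 12795.
For the centroid to hit 496: (12795 + w·599) / (27 + w) = 496.
So w = (496·27 − 12795)/(599 − 496) = 597/103 ≈ 5.80.

w ≈ 5.8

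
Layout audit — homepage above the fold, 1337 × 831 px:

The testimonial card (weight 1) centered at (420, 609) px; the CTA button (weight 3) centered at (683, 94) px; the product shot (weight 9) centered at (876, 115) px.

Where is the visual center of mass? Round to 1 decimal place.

Total weight = 1 + 3 + 9 = 13.
x: (1·420 + 3·683 + 9·876) / 13 = 10353 / 13 ≈ 796.38
y: (1·609 + 3·94 + 9·115) / 13 = 1926 / 13 ≈ 148.15

(796.4, 148.2)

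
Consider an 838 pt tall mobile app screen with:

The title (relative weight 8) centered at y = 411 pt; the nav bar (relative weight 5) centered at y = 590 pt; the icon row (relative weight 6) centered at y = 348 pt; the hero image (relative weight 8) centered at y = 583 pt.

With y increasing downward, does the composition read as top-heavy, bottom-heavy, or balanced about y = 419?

Total weight = 8 + 5 + 6 + 8 = 27.
y-moment: 8·411 + 5·590 + 6·348 + 8·583 = 12990; centroid 12990/27 ≈ 481.11.
481.1 vs midline 419 → bottom-heavy.

bottom-heavy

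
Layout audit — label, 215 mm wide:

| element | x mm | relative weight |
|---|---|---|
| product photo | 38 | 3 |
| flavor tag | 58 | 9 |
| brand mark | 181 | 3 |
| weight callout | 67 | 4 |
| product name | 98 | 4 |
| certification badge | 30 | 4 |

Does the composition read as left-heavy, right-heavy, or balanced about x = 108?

left-heavy

Σw = 3 + 9 + 3 + 4 + 4 + 4 = 27.
Σw·x = 1959; x̄ = 1959/27 ≈ 72.56.
Since 72.6 is left of 108, the composition reads left-heavy.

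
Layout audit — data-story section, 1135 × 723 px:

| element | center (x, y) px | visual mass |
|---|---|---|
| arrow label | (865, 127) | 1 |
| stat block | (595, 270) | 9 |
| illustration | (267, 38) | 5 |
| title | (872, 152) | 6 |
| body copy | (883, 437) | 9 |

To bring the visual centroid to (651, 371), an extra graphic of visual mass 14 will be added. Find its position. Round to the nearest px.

New total weight: (1 + 9 + 5 + 6 + 9) + 14 = 44.
Along x: (20734 + 14·x) / 44 = 651 (existing moment 1·865 + 9·595 + 5·267 + 6·872 + 9·883 = 20734) ⇒ x = (28644 − 20734) / 14 ≈ 565.00.
Along y: (7592 + 14·y) / 44 = 371 (existing moment 1·127 + 9·270 + 5·38 + 6·152 + 9·437 = 7592) ⇒ y = (16324 − 7592) / 14 ≈ 623.71.

(565, 624)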